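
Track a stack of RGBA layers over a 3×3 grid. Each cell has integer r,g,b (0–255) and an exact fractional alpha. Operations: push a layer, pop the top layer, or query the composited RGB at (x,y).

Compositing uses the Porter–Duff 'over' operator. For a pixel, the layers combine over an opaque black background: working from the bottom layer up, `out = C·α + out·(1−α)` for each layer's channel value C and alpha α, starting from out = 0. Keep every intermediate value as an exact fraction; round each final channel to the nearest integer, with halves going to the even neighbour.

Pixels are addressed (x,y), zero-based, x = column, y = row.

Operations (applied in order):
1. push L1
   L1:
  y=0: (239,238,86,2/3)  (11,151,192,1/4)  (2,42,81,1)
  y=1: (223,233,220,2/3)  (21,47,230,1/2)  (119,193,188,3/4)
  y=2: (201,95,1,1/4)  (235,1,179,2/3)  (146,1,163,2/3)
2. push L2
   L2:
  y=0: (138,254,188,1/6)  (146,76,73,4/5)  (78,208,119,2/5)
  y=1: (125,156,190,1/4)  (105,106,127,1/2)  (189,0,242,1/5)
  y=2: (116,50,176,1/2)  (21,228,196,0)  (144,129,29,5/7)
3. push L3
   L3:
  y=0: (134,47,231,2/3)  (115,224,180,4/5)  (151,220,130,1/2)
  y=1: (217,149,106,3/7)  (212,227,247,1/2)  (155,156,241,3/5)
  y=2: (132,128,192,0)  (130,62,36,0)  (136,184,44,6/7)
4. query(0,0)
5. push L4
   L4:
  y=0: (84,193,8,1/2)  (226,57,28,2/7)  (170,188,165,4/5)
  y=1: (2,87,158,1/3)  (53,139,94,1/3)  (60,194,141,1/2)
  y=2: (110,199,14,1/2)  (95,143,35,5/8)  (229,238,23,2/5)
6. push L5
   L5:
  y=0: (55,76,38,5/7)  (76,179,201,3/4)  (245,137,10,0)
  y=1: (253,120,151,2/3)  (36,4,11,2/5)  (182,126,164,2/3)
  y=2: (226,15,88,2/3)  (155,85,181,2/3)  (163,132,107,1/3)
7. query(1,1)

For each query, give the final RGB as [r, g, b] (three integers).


query (0,0) [L1,L2,L3] — begin 0,0,0
+L1 (α=2/3) → [478/3, 476/3, 172/3]
+L2 (α=1/6) → [1402/9, 1571/9, 712/9]
+L3 (α=2/3) → [3814/27, 2417/27, 4870/27]
→ [141, 90, 180]

at x=1,y=1 over L1,L2,L3,L4,L5:
+L1 (α=1/2) → [21/2, 47/2, 115]
+L2 (α=1/2) → [231/4, 259/4, 121]
+L3 (α=1/2) → [1079/8, 1167/8, 184]
+L4 (α=1/3) → [1291/12, 1723/12, 154]
+L5 (α=2/5) → [1579/20, 351/4, 484/5]
rounded: [79, 88, 97]


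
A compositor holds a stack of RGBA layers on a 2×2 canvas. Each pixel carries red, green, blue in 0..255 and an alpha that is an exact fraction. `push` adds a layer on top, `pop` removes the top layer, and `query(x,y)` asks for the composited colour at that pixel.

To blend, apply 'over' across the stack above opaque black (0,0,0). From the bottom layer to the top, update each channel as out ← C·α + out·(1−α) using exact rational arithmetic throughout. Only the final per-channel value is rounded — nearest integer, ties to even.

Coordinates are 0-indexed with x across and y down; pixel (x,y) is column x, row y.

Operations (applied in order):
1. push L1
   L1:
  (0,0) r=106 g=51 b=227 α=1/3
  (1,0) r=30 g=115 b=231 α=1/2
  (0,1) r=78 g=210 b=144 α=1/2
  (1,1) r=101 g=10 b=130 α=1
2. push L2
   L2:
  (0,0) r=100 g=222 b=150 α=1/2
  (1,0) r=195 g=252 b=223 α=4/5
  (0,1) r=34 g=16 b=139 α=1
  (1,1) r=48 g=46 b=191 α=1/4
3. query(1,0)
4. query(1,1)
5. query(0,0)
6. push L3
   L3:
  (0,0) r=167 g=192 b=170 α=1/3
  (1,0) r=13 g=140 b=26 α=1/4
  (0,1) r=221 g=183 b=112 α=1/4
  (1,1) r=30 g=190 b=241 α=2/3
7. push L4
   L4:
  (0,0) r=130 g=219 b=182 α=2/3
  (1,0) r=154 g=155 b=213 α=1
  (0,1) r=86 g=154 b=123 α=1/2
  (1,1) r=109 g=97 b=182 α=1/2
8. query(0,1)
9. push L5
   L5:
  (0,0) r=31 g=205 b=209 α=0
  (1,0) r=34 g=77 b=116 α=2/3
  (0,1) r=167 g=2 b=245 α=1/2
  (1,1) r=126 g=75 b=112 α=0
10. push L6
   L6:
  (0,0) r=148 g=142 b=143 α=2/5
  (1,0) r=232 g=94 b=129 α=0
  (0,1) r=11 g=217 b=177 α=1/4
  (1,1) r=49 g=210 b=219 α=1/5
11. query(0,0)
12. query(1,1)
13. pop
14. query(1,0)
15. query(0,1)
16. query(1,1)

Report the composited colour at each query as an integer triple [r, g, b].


(1,0) stack=L1,L2; from [0,0,0]:
after L1 α=1/2: [15, 115/2, 231/2]
after L2 α=4/5: [159, 2131/10, 403/2]
rounded: [159, 213, 202]

query (1,1) [L1,L2] — begin 0,0,0
+L1 (α=1) → [101, 10, 130]
+L2 (α=1/4) → [351/4, 19, 581/4]
rounded: [88, 19, 145]

(0,0) stack=L1,L2; from [0,0,0]:
+L1 (α=1/3) → [106/3, 17, 227/3]
+L2 (α=1/2) → [203/3, 239/2, 677/6]
= [68, 120, 113]

query (0,1) [L1,L2,L3,L4] — begin 0,0,0
L1 α=1/2: [39, 105, 72]
L2 α=1: [34, 16, 139]
L3 α=1/4: [323/4, 231/4, 529/4]
L4 α=1/2: [667/8, 847/8, 1021/8]
rounded: [83, 106, 128]

query (0,0) [L1,L2,L3,L4,L5,L6] — begin 0,0,0
L1 α=1/3: [106/3, 17, 227/3]
L2 α=1/2: [203/3, 239/2, 677/6]
L3 α=1/3: [907/9, 431/3, 1187/9]
L4 α=2/3: [3247/27, 1745/9, 4463/27]
L5 α=0: [3247/27, 1745/9, 4463/27]
L6 α=2/5: [5911/45, 2597/15, 7037/45]
= [131, 173, 156]

query (1,1) [L1,L2,L3,L4,L5,L6] — begin 0,0,0
L1 α=1: [101, 10, 130]
L2 α=1/4: [351/4, 19, 581/4]
L3 α=2/3: [197/4, 133, 2509/12]
L4 α=1/2: [633/8, 115, 4693/24]
L5 α=0: [633/8, 115, 4693/24]
L6 α=1/5: [731/10, 134, 6007/30]
= [73, 134, 200]

at x=1,y=0 over L1,L2,L3,L4,L5:
L1 α=1/2: [15, 115/2, 231/2]
L2 α=4/5: [159, 2131/10, 403/2]
L3 α=1/4: [245/2, 7793/40, 1261/8]
L4 α=1: [154, 155, 213]
L5 α=2/3: [74, 103, 445/3]
rounded: [74, 103, 148]

(0,1) stack=L1,L2,L3,L4,L5; from [0,0,0]:
+L1 (α=1/2) → [39, 105, 72]
+L2 (α=1) → [34, 16, 139]
+L3 (α=1/4) → [323/4, 231/4, 529/4]
+L4 (α=1/2) → [667/8, 847/8, 1021/8]
+L5 (α=1/2) → [2003/16, 863/16, 2981/16]
→ [125, 54, 186]

(1,1) stack=L1,L2,L3,L4,L5; from [0,0,0]:
+L1 (α=1) → [101, 10, 130]
+L2 (α=1/4) → [351/4, 19, 581/4]
+L3 (α=2/3) → [197/4, 133, 2509/12]
+L4 (α=1/2) → [633/8, 115, 4693/24]
+L5 (α=0) → [633/8, 115, 4693/24]
→ [79, 115, 196]


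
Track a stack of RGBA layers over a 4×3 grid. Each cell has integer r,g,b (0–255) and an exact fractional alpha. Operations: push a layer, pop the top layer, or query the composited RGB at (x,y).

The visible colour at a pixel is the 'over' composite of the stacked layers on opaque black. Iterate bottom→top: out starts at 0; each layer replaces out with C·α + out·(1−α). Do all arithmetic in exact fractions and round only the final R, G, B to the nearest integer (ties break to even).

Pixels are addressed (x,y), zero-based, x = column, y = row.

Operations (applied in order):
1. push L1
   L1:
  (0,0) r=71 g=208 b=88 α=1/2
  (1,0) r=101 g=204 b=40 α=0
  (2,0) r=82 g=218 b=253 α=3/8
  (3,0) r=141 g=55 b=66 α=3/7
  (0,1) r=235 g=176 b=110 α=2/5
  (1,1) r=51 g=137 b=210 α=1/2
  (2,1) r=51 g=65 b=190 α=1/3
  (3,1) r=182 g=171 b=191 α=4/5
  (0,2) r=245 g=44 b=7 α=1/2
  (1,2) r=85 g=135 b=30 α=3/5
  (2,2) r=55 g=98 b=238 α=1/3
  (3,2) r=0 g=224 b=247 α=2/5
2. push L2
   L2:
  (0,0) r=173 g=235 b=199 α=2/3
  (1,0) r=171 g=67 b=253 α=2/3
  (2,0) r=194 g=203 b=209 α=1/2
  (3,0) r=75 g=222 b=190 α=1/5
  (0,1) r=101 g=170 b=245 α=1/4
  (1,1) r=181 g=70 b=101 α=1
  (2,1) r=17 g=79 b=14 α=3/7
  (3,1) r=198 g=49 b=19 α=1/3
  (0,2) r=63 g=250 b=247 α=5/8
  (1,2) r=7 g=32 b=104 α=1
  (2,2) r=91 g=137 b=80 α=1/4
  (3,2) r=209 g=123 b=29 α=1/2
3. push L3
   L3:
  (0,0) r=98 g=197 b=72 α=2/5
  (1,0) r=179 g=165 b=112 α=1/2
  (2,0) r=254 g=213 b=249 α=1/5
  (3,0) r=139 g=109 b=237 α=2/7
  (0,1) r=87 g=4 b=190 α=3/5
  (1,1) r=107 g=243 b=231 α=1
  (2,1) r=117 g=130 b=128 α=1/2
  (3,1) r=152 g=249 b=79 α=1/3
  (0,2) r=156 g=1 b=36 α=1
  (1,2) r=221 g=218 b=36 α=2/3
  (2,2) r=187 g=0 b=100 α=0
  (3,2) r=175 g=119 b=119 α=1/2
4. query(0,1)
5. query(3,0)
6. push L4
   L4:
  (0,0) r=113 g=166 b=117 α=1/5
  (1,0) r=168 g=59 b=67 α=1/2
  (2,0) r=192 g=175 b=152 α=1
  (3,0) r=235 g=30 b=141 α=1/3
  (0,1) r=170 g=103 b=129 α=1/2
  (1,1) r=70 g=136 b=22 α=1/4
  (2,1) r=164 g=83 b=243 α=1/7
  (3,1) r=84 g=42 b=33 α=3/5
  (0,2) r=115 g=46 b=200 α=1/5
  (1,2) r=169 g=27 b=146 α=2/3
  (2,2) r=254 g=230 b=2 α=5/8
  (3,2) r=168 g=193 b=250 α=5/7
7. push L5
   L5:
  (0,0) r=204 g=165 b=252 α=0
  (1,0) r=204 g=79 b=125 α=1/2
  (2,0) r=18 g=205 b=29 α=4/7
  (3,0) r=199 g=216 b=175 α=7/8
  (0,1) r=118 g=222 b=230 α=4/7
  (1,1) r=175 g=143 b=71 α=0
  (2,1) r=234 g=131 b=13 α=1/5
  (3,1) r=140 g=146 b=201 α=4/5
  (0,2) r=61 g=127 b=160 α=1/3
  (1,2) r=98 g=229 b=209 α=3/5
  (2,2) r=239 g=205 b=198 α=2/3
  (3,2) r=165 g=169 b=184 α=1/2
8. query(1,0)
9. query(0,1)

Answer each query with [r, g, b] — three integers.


at x=0,y=1 over L1,L2,L3:
+L1 (α=2/5) → [94, 352/5, 44]
+L2 (α=1/4) → [383/4, 953/10, 377/4]
+L3 (α=3/5) → [181/2, 1013/25, 1517/10]
= [90, 41, 152]

query (3,0) [L1,L2,L3] — begin 0,0,0
+L1 (α=3/7) → [423/7, 165/7, 198/7]
+L2 (α=1/5) → [2217/35, 2214/35, 2122/35]
+L3 (α=2/7) → [4163/49, 3740/49, 5440/49]
= [85, 76, 111]

query (1,0) [L1,L2,L3,L4,L5] — begin 0,0,0
L1 α=0: [0, 0, 0]
L2 α=2/3: [114, 134/3, 506/3]
L3 α=1/2: [293/2, 629/6, 421/3]
L4 α=1/2: [629/4, 983/12, 311/3]
L5 α=1/2: [1445/8, 1931/24, 343/3]
rounded: [181, 80, 114]

query (0,1) [L1,L2,L3,L4,L5] — begin 0,0,0
after L1 α=2/5: [94, 352/5, 44]
after L2 α=1/4: [383/4, 953/10, 377/4]
after L3 α=3/5: [181/2, 1013/25, 1517/10]
after L4 α=1/2: [521/4, 1794/25, 2807/20]
after L5 α=4/7: [493/4, 27582/175, 26821/140]
rounded: [123, 158, 192]


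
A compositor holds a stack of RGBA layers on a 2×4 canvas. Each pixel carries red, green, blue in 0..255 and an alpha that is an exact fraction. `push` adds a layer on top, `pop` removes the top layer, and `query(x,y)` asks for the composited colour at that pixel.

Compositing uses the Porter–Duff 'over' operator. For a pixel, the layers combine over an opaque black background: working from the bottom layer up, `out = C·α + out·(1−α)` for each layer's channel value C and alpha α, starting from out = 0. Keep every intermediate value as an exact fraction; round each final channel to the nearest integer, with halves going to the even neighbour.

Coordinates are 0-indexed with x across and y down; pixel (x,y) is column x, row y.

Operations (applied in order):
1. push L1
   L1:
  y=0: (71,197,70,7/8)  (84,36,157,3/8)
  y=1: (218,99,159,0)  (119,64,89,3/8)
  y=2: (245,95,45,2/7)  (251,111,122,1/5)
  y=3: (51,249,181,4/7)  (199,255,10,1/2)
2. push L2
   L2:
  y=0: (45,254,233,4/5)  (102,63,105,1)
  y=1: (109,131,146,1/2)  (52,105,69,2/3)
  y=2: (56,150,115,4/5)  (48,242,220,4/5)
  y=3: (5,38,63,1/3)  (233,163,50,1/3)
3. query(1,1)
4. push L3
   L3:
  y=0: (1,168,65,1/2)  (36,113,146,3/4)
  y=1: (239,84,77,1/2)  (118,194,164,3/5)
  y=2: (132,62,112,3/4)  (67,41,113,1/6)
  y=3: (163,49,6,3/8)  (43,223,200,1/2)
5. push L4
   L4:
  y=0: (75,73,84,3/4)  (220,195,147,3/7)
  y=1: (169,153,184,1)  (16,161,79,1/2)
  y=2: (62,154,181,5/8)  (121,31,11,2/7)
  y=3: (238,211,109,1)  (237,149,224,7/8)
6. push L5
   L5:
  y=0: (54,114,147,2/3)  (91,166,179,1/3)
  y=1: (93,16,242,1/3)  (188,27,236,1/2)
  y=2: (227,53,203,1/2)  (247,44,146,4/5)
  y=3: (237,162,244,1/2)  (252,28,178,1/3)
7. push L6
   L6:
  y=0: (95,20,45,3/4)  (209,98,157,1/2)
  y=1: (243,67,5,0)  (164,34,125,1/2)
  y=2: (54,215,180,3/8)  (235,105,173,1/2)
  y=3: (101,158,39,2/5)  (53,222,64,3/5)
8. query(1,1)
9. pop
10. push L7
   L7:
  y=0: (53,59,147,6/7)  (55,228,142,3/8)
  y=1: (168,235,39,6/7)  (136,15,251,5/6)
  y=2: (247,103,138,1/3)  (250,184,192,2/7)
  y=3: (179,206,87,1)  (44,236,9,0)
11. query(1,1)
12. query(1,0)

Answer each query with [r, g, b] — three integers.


at x=1,y=1 over L1,L2:
+L1 (α=3/8) → [357/8, 24, 267/8]
+L2 (α=2/3) → [1189/24, 78, 457/8]
= [50, 78, 57]

at x=1,y=1 over L1,L2,L3,L4,L5,L6:
L1 α=3/8: [357/8, 24, 267/8]
L2 α=2/3: [1189/24, 78, 457/8]
L3 α=3/5: [5437/60, 738/5, 485/4]
L4 α=1/2: [6397/120, 1543/10, 801/8]
L5 α=1/2: [28957/240, 1813/20, 2689/16]
L6 α=1/2: [68317/480, 2493/40, 4689/32]
= [142, 62, 147]

(1,1) stack=L1,L2,L3,L4,L5,L7; from [0,0,0]:
+L1 (α=3/8) → [357/8, 24, 267/8]
+L2 (α=2/3) → [1189/24, 78, 457/8]
+L3 (α=3/5) → [5437/60, 738/5, 485/4]
+L4 (α=1/2) → [6397/120, 1543/10, 801/8]
+L5 (α=1/2) → [28957/240, 1813/20, 2689/16]
+L7 (α=5/6) → [192157/1440, 3313/120, 22769/96]
→ [133, 28, 237]

at x=1,y=0 over L1,L2,L3,L4,L5,L7:
+L1 (α=3/8) → [63/2, 27/2, 471/8]
+L2 (α=1) → [102, 63, 105]
+L3 (α=3/4) → [105/2, 201/2, 543/4]
+L4 (α=3/7) → [870/7, 141, 984/7]
+L5 (α=1/3) → [2377/21, 448/3, 3221/21]
+L7 (α=3/8) → [7675/84, 1073/6, 25051/168]
= [91, 179, 149]


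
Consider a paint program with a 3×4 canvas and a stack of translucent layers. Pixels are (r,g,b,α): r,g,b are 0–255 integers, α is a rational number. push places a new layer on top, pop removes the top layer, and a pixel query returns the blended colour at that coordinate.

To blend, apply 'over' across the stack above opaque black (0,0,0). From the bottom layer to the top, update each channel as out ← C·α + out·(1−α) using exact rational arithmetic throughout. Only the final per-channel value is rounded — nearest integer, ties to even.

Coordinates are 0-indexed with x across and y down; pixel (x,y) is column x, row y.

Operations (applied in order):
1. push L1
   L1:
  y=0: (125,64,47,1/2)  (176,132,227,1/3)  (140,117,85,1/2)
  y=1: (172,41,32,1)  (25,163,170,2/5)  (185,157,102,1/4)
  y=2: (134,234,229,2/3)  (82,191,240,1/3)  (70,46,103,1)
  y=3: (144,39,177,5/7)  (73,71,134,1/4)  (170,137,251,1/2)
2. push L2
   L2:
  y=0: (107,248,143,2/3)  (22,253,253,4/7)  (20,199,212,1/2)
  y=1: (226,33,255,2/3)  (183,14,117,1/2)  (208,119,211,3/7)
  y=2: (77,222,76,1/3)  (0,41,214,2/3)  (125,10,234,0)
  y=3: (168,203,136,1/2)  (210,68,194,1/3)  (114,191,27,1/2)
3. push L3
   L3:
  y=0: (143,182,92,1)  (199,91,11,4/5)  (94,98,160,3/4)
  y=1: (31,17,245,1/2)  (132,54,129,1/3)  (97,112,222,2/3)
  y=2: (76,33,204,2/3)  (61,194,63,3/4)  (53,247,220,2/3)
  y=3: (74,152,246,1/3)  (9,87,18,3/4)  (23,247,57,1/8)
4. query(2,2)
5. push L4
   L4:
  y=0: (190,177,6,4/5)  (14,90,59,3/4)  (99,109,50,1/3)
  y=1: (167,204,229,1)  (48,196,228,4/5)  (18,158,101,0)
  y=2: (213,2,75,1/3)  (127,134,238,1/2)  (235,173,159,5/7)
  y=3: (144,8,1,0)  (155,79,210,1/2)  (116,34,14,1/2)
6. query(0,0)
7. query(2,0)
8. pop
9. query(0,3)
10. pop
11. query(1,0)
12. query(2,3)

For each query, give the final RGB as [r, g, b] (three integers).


(2,2) stack=L1,L2,L3; from [0,0,0]:
L1 α=1: [70, 46, 103]
L2 α=0: [70, 46, 103]
L3 α=2/3: [176/3, 180, 181]
rounded: [59, 180, 181]

(0,0) stack=L1,L2,L3,L4; from [0,0,0]:
+L1 (α=1/2) → [125/2, 32, 47/2]
+L2 (α=2/3) → [553/6, 176, 619/6]
+L3 (α=1) → [143, 182, 92]
+L4 (α=4/5) → [903/5, 178, 116/5]
rounded: [181, 178, 23]

query (2,0) [L1,L2,L3,L4] — begin 0,0,0
+L1 (α=1/2) → [70, 117/2, 85/2]
+L2 (α=1/2) → [45, 515/4, 509/4]
+L3 (α=3/4) → [327/4, 1691/16, 2429/16]
+L4 (α=1/3) → [175/2, 2563/24, 943/8]
→ [88, 107, 118]

(0,3) stack=L1,L2,L3; from [0,0,0]:
+L1 (α=5/7) → [720/7, 195/7, 885/7]
+L2 (α=1/2) → [948/7, 808/7, 1837/14]
+L3 (α=1/3) → [2414/21, 2680/21, 3559/21]
rounded: [115, 128, 169]

at x=1,y=0 over L1,L2:
L1 α=1/3: [176/3, 44, 227/3]
L2 α=4/7: [264/7, 1144/7, 177]
rounded: [38, 163, 177]

at x=2,y=3 over L1,L2:
L1 α=1/2: [85, 137/2, 251/2]
L2 α=1/2: [199/2, 519/4, 305/4]
rounded: [100, 130, 76]


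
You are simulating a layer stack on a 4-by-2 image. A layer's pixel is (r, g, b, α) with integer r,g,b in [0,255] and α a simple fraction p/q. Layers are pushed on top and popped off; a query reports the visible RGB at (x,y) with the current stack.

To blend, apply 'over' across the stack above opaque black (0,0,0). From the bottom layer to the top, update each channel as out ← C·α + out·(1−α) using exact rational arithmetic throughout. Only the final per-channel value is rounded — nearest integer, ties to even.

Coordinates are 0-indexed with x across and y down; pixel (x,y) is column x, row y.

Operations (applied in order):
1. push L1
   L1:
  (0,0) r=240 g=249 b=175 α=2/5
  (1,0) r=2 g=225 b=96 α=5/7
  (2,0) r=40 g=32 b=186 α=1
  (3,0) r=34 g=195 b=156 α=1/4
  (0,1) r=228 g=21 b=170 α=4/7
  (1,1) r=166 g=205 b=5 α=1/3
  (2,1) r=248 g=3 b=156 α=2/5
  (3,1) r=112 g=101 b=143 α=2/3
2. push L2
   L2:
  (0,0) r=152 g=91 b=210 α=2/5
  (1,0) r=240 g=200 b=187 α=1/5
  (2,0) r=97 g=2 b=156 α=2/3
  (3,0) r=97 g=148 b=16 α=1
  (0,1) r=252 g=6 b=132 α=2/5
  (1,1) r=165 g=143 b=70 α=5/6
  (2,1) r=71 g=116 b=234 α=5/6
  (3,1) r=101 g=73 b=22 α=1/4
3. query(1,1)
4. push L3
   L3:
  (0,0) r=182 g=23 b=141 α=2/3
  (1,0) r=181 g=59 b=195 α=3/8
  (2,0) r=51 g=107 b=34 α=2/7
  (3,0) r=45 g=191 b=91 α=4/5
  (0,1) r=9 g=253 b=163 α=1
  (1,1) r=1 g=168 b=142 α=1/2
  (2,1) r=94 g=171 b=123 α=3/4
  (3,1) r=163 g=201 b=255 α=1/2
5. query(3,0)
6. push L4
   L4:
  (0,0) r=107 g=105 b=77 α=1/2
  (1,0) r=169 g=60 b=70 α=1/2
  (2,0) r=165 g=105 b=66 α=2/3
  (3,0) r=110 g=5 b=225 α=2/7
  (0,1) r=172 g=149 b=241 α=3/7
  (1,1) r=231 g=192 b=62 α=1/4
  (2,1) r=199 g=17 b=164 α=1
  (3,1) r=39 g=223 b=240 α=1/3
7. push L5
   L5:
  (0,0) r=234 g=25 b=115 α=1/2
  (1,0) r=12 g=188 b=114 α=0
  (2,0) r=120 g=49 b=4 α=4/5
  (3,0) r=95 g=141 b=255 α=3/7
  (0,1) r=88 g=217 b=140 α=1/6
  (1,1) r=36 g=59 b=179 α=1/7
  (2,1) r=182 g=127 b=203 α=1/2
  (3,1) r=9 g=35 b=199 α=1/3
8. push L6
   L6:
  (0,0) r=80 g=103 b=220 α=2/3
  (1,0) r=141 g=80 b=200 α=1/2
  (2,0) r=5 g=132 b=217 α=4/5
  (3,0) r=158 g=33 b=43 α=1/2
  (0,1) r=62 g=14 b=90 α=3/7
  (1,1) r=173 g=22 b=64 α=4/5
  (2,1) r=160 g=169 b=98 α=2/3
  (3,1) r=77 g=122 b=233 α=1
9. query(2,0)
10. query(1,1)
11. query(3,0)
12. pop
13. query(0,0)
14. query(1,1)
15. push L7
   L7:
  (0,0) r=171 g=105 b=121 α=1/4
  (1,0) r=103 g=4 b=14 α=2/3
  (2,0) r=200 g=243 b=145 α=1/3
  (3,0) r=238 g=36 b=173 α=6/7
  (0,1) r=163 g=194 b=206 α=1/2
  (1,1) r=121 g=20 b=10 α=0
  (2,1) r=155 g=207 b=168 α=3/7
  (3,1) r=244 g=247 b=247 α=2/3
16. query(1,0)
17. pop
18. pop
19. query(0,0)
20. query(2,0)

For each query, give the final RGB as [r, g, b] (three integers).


query (1,1) [L1,L2] — begin 0,0,0
+L1 (α=1/3) → [166/3, 205/3, 5/3]
+L2 (α=5/6) → [2641/18, 1175/9, 1055/18]
rounded: [147, 131, 59]

query (3,0) [L1,L2,L3] — begin 0,0,0
+L1 (α=1/4) → [17/2, 195/4, 39]
+L2 (α=1) → [97, 148, 16]
+L3 (α=4/5) → [277/5, 912/5, 76]
→ [55, 182, 76]

query (2,0) [L1,L2,L3,L4,L5,L6] — begin 0,0,0
L1 α=1: [40, 32, 186]
L2 α=2/3: [78, 12, 166]
L3 α=2/7: [492/7, 274/7, 898/7]
L4 α=2/3: [934/7, 1744/21, 1822/21]
L5 α=4/5: [4294/35, 1172/21, 2158/105]
L6 α=4/5: [4994/175, 2452/21, 93298/525]
→ [29, 117, 178]

at x=1,y=1 over L1,L2,L3,L4,L5,L6:
after L1 α=1/3: [166/3, 205/3, 5/3]
after L2 α=5/6: [2641/18, 1175/9, 1055/18]
after L3 α=1/2: [2659/36, 2687/18, 3611/36]
after L4 α=1/4: [5431/48, 3839/24, 4355/48]
after L5 α=1/7: [817/8, 4075/28, 5787/56]
after L6 α=4/5: [6353/40, 6539/140, 20123/280]
= [159, 47, 72]

query (3,0) [L1,L2,L3,L4,L5,L6] — begin 0,0,0
+L1 (α=1/4) → [17/2, 195/4, 39]
+L2 (α=1) → [97, 148, 16]
+L3 (α=4/5) → [277/5, 912/5, 76]
+L4 (α=2/7) → [71, 922/7, 830/7]
+L5 (α=3/7) → [569/7, 6649/49, 8675/49]
+L6 (α=1/2) → [1675/14, 4133/49, 5391/49]
= [120, 84, 110]

query (0,0) [L1,L2,L3,L4,L5] — begin 0,0,0
+L1 (α=2/5) → [96, 498/5, 70]
+L2 (α=2/5) → [592/5, 2404/25, 126]
+L3 (α=2/3) → [804/5, 3554/75, 136]
+L4 (α=1/2) → [1339/10, 11429/150, 213/2]
+L5 (α=1/2) → [3679/20, 15179/300, 443/4]
→ [184, 51, 111]

query (1,1) [L1,L2,L3,L4,L5] — begin 0,0,0
+L1 (α=1/3) → [166/3, 205/3, 5/3]
+L2 (α=5/6) → [2641/18, 1175/9, 1055/18]
+L3 (α=1/2) → [2659/36, 2687/18, 3611/36]
+L4 (α=1/4) → [5431/48, 3839/24, 4355/48]
+L5 (α=1/7) → [817/8, 4075/28, 5787/56]
rounded: [102, 146, 103]

(1,0) stack=L1,L2,L3,L4,L5,L7; from [0,0,0]:
L1 α=5/7: [10/7, 1125/7, 480/7]
L2 α=1/5: [344/7, 1180/7, 3229/35]
L3 α=3/8: [5521/56, 7139/56, 1831/14]
L4 α=1/2: [14985/112, 10499/112, 2811/28]
L5 α=0: [14985/112, 10499/112, 2811/28]
L7 α=2/3: [38057/336, 11395/336, 3595/84]
→ [113, 34, 43]

query (0,0) [L1,L2,L3,L4] — begin 0,0,0
+L1 (α=2/5) → [96, 498/5, 70]
+L2 (α=2/5) → [592/5, 2404/25, 126]
+L3 (α=2/3) → [804/5, 3554/75, 136]
+L4 (α=1/2) → [1339/10, 11429/150, 213/2]
rounded: [134, 76, 106]

(2,0) stack=L1,L2,L3,L4; from [0,0,0]:
L1 α=1: [40, 32, 186]
L2 α=2/3: [78, 12, 166]
L3 α=2/7: [492/7, 274/7, 898/7]
L4 α=2/3: [934/7, 1744/21, 1822/21]
= [133, 83, 87]


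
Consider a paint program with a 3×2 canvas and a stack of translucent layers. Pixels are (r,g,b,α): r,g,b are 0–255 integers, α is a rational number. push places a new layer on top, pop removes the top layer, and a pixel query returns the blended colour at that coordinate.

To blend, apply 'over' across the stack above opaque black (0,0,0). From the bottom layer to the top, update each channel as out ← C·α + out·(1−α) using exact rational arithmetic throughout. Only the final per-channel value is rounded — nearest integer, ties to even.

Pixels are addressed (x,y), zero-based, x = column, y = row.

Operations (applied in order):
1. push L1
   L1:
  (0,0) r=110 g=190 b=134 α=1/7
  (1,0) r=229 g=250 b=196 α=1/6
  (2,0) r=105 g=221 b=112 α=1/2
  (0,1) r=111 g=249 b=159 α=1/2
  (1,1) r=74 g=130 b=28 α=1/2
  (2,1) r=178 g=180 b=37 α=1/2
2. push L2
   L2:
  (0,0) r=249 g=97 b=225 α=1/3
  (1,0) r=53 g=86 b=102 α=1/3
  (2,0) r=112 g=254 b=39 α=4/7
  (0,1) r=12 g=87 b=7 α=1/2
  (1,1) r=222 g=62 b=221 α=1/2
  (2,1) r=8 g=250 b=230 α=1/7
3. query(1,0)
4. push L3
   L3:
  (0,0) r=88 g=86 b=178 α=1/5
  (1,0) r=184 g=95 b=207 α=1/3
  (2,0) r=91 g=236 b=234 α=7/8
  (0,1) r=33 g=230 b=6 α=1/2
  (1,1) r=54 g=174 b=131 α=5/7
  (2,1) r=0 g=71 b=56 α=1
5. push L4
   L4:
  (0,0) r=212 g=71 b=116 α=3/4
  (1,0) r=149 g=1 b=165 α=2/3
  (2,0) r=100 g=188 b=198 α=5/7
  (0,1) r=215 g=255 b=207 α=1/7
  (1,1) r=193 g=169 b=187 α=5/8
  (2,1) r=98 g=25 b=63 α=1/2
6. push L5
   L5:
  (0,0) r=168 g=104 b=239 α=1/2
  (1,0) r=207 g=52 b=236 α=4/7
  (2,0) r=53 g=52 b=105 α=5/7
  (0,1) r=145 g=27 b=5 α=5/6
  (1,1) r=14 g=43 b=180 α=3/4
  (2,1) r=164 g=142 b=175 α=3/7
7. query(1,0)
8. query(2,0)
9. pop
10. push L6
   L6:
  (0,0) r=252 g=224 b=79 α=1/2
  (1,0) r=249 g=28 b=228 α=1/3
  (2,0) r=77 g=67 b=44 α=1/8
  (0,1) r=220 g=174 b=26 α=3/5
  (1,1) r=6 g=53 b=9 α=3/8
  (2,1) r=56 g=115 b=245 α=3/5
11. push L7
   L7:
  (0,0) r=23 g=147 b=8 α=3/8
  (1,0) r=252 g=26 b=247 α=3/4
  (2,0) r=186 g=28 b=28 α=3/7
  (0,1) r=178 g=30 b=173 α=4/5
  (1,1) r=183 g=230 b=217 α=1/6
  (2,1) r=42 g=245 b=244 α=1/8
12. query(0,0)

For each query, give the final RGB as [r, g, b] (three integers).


query (1,0) [L1,L2] — begin 0,0,0
after L1 α=1/6: [229/6, 125/3, 98/3]
after L2 α=1/3: [388/9, 508/9, 502/9]
→ [43, 56, 56]

(1,0) stack=L1,L2,L3,L4,L5; from [0,0,0]:
L1 α=1/6: [229/6, 125/3, 98/3]
L2 α=1/3: [388/9, 508/9, 502/9]
L3 α=1/3: [2432/27, 1871/27, 2867/27]
L4 α=2/3: [10478/81, 1925/81, 11777/81]
L5 α=4/7: [32834/189, 7541/189, 37265/189]
= [174, 40, 197]

at x=2,y=0 over L1,L2,L3,L4,L5:
after L1 α=1/2: [105/2, 221/2, 56]
after L2 α=4/7: [173/2, 385/2, 324/7]
after L3 α=7/8: [1447/16, 3689/16, 5895/28]
after L4 α=5/7: [5447/56, 11209/56, 19755/98]
after L5 α=5/7: [12867/196, 18489/196, 45480/343]
→ [66, 94, 133]

at x=0,y=0 over L1,L2,L3,L4,L6,L7:
L1 α=1/7: [110/7, 190/7, 134/7]
L2 α=1/3: [1963/21, 353/7, 1843/21]
L3 α=1/5: [1940/21, 2014/35, 2222/21]
L4 α=3/4: [3824/21, 9469/140, 4765/42]
L6 α=1/2: [4558/21, 40829/280, 8083/84]
L7 α=3/8: [24239/168, 65525/448, 42431/672]
= [144, 146, 63]


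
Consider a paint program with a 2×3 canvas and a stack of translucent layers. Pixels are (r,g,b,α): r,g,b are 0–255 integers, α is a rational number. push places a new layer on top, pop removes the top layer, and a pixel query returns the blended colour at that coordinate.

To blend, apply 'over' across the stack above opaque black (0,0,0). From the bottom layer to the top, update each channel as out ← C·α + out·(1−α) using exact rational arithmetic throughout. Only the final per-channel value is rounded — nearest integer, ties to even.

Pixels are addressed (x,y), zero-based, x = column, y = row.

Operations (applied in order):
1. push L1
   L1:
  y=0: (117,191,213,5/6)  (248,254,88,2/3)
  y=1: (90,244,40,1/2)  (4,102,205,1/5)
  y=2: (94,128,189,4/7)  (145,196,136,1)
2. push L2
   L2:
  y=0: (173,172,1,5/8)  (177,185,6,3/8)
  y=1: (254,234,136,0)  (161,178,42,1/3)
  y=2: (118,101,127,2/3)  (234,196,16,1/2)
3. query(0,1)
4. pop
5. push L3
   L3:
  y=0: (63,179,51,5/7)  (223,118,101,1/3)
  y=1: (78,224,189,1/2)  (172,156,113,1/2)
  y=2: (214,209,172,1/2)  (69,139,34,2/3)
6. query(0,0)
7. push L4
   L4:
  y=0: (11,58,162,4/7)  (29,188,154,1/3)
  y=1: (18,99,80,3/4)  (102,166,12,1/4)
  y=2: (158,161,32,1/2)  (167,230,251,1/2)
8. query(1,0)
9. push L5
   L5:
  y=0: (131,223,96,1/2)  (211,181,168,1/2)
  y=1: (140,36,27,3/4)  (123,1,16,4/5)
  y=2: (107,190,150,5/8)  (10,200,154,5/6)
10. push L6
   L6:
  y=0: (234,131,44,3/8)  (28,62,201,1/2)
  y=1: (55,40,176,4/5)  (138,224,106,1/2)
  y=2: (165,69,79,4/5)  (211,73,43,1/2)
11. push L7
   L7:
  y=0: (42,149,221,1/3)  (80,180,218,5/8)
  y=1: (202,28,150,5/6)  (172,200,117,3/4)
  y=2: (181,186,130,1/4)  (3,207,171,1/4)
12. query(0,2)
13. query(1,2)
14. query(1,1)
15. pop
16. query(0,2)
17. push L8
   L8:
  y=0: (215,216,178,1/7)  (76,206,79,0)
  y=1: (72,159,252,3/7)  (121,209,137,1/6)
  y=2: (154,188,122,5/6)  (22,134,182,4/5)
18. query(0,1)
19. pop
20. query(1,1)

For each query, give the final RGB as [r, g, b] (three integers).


query (0,1) [L1,L2] — begin 0,0,0
after L1 α=1/2: [45, 122, 20]
after L2 α=0: [45, 122, 20]
rounded: [45, 122, 20]

(0,0) stack=L1,L3; from [0,0,0]:
+L1 (α=5/6) → [195/2, 955/6, 355/2]
+L3 (α=5/7) → [510/7, 520/3, 610/7]
→ [73, 173, 87]

at x=1,y=0 over L1,L3,L4:
+L1 (α=2/3) → [496/3, 508/3, 176/3]
+L3 (α=1/3) → [1661/9, 1370/9, 655/9]
+L4 (α=1/3) → [3583/27, 4432/27, 2696/27]
→ [133, 164, 100]

(0,2) stack=L1,L3,L4,L5,L6,L7; from [0,0,0]:
L1 α=4/7: [376/7, 512/7, 108]
L3 α=1/2: [937/7, 1975/14, 140]
L4 α=1/2: [2043/14, 4229/28, 86]
L5 α=5/8: [13619/112, 39287/224, 126]
L6 α=4/5: [87539/560, 101111/1120, 442/5]
L7 α=1/4: [363977/2240, 511653/4480, 494/5]
→ [162, 114, 99]

query (1,2) [L1,L3,L4,L5,L6,L7] — begin 0,0,0
after L1 α=1: [145, 196, 136]
after L3 α=2/3: [283/3, 158, 68]
after L4 α=1/2: [392/3, 194, 319/2]
after L5 α=5/6: [271/9, 199, 1859/12]
after L6 α=1/2: [1085/9, 136, 2375/24]
after L7 α=1/4: [547/6, 615/4, 3743/32]
= [91, 154, 117]

(1,1) stack=L1,L3,L4,L5,L6,L7; from [0,0,0]:
after L1 α=1/5: [4/5, 102/5, 41]
after L3 α=1/2: [432/5, 441/5, 77]
after L4 α=1/4: [903/10, 2153/20, 243/4]
after L5 α=4/5: [5823/50, 2233/100, 499/20]
after L6 α=1/2: [12723/100, 24633/200, 2619/40]
after L7 α=3/4: [64323/400, 144633/800, 16659/160]
= [161, 181, 104]

query (0,2) [L1,L3,L4,L5,L6] — begin 0,0,0
after L1 α=4/7: [376/7, 512/7, 108]
after L3 α=1/2: [937/7, 1975/14, 140]
after L4 α=1/2: [2043/14, 4229/28, 86]
after L5 α=5/8: [13619/112, 39287/224, 126]
after L6 α=4/5: [87539/560, 101111/1120, 442/5]
= [156, 90, 88]

(0,1) stack=L1,L3,L4,L5,L6,L8; from [0,0,0]:
after L1 α=1/2: [45, 122, 20]
after L3 α=1/2: [123/2, 173, 209/2]
after L4 α=3/4: [231/8, 235/2, 689/8]
after L5 α=3/4: [3591/32, 451/8, 1337/32]
after L6 α=4/5: [10631/160, 1731/40, 4773/32]
after L8 α=3/7: [2753/40, 6501/70, 10821/56]
→ [69, 93, 193]

query (1,1) [L1,L3,L4,L5,L6] — begin 0,0,0
L1 α=1/5: [4/5, 102/5, 41]
L3 α=1/2: [432/5, 441/5, 77]
L4 α=1/4: [903/10, 2153/20, 243/4]
L5 α=4/5: [5823/50, 2233/100, 499/20]
L6 α=1/2: [12723/100, 24633/200, 2619/40]
rounded: [127, 123, 65]


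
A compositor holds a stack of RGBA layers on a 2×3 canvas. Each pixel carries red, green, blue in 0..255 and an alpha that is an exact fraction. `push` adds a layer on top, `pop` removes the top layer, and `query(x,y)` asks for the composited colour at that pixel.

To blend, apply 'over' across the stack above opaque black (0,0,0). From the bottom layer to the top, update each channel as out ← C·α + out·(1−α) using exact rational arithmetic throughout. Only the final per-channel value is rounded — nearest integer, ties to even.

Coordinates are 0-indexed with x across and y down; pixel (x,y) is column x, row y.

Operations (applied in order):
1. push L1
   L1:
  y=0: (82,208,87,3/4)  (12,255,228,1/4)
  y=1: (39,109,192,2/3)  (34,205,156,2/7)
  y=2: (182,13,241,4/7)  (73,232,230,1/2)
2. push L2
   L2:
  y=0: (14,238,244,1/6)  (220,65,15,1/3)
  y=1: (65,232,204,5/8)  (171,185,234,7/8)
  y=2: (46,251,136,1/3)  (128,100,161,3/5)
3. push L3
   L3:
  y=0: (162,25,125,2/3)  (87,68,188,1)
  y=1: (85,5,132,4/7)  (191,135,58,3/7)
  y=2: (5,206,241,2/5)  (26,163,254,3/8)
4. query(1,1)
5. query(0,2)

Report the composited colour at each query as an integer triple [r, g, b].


(1,1) stack=L1,L2,L3; from [0,0,0]:
after L1 α=2/7: [68/7, 410/7, 312/7]
after L2 α=7/8: [8447/56, 9475/56, 5889/28]
after L3 α=3/7: [16469/98, 15145/98, 7107/49]
→ [168, 155, 145]

(0,2) stack=L1,L2,L3; from [0,0,0]:
after L1 α=4/7: [104, 52/7, 964/7]
after L2 α=1/3: [254/3, 1861/21, 960/7]
after L3 α=2/5: [264/5, 949/7, 6254/35]
→ [53, 136, 179]


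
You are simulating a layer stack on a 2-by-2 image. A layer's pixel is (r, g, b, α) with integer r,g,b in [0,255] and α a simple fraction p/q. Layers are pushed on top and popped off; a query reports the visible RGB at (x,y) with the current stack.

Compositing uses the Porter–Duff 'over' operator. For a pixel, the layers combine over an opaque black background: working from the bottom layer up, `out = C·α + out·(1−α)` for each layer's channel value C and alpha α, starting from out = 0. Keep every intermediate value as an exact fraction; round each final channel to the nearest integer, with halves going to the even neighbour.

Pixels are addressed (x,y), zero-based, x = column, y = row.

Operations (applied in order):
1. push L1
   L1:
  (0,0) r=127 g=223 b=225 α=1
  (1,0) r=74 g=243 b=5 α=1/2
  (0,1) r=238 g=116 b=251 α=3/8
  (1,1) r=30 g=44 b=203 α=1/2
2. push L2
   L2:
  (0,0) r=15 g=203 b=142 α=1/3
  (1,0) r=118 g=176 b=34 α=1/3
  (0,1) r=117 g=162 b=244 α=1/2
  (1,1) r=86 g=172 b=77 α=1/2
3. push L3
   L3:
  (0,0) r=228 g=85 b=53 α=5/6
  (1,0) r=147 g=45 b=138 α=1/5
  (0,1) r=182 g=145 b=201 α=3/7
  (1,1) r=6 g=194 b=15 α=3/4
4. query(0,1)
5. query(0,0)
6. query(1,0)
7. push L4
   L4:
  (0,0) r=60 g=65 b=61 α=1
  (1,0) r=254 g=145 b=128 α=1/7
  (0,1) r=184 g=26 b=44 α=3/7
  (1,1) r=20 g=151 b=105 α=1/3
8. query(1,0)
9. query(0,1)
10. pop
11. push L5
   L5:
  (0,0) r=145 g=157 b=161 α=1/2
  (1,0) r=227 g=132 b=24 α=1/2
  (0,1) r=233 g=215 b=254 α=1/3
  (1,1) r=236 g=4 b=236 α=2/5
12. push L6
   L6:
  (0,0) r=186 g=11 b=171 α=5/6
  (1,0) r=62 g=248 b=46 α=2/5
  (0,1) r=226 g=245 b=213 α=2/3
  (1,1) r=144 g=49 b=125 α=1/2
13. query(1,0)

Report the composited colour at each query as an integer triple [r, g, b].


query (0,1) [L1,L2,L3] — begin 0,0,0
+L1 (α=3/8) → [357/4, 87/2, 753/8]
+L2 (α=1/2) → [825/8, 411/4, 2705/16]
+L3 (α=3/7) → [1917/14, 846/7, 731/4]
→ [137, 121, 183]

query (0,0) [L1,L2,L3] — begin 0,0,0
after L1 α=1: [127, 223, 225]
after L2 α=1/3: [269/3, 649/3, 592/3]
after L3 α=5/6: [3689/18, 962/9, 1387/18]
= [205, 107, 77]

(1,0) stack=L1,L2,L3; from [0,0,0]:
L1 α=1/2: [37, 243/2, 5/2]
L2 α=1/3: [64, 419/3, 13]
L3 α=1/5: [403/5, 1811/15, 38]
= [81, 121, 38]

query (1,0) [L1,L2,L3,L4] — begin 0,0,0
after L1 α=1/2: [37, 243/2, 5/2]
after L2 α=1/3: [64, 419/3, 13]
after L3 α=1/5: [403/5, 1811/15, 38]
after L4 α=1/7: [3688/35, 621/5, 356/7]
→ [105, 124, 51]

at x=0,y=1 over L1,L2,L3,L4:
+L1 (α=3/8) → [357/4, 87/2, 753/8]
+L2 (α=1/2) → [825/8, 411/4, 2705/16]
+L3 (α=3/7) → [1917/14, 846/7, 731/4]
+L4 (α=3/7) → [7698/49, 3930/49, 863/7]
→ [157, 80, 123]

(1,0) stack=L1,L2,L3,L5,L6; from [0,0,0]:
L1 α=1/2: [37, 243/2, 5/2]
L2 α=1/3: [64, 419/3, 13]
L3 α=1/5: [403/5, 1811/15, 38]
L5 α=1/2: [769/5, 3791/30, 31]
L6 α=2/5: [2927/25, 8751/50, 37]
= [117, 175, 37]


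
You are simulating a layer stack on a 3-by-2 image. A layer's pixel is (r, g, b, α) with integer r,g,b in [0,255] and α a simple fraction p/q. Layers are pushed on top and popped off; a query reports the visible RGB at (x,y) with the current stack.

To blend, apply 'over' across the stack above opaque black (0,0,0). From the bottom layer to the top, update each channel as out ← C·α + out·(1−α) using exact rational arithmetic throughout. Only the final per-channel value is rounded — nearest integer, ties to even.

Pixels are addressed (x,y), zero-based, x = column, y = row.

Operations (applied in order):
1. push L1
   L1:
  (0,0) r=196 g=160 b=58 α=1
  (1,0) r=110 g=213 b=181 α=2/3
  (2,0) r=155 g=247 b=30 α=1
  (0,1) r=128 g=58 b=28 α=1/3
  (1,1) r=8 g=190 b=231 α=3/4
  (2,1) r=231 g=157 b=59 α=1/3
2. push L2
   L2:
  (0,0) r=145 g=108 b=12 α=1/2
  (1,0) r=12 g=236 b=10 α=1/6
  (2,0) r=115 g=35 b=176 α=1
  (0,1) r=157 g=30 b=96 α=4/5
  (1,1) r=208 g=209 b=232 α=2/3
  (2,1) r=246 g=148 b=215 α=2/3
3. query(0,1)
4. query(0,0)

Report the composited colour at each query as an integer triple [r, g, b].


at x=0,y=1 over L1,L2:
+L1 (α=1/3) → [128/3, 58/3, 28/3]
+L2 (α=4/5) → [2012/15, 418/15, 236/3]
rounded: [134, 28, 79]

query (0,0) [L1,L2] — begin 0,0,0
+L1 (α=1) → [196, 160, 58]
+L2 (α=1/2) → [341/2, 134, 35]
→ [170, 134, 35]


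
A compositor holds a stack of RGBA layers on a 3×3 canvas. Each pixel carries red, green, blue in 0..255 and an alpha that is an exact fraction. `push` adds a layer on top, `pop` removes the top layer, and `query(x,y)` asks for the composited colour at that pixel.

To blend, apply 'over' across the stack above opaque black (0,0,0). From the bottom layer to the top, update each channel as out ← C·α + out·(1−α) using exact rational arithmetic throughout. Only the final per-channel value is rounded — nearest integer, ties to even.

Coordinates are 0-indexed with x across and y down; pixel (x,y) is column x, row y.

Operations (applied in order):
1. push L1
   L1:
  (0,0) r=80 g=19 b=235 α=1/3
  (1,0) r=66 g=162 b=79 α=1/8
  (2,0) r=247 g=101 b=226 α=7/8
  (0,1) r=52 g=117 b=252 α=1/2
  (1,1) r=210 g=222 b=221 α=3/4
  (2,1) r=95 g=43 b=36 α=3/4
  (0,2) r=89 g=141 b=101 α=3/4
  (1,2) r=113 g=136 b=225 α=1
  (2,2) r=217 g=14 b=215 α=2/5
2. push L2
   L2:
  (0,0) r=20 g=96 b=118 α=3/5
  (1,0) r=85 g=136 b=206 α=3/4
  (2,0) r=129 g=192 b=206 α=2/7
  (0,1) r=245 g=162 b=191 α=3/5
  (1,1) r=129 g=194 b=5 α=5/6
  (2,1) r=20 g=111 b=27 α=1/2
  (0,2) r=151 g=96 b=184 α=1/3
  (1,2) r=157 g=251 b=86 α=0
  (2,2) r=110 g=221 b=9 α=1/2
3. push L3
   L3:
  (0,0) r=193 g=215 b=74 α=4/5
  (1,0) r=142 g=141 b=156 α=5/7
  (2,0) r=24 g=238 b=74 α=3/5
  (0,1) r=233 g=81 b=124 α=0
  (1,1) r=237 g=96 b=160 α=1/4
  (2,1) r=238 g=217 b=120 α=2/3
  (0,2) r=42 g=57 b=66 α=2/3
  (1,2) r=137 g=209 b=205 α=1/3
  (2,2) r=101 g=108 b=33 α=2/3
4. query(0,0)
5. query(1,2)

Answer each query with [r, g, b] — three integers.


at x=0,y=0 over L1,L2,L3:
L1 α=1/3: [80/3, 19/3, 235/3]
L2 α=3/5: [68/3, 902/15, 1532/15]
L3 α=4/5: [2384/15, 13802/75, 5972/75]
rounded: [159, 184, 80]

at x=1,y=2 over L1,L2,L3:
after L1 α=1: [113, 136, 225]
after L2 α=0: [113, 136, 225]
after L3 α=1/3: [121, 481/3, 655/3]
rounded: [121, 160, 218]


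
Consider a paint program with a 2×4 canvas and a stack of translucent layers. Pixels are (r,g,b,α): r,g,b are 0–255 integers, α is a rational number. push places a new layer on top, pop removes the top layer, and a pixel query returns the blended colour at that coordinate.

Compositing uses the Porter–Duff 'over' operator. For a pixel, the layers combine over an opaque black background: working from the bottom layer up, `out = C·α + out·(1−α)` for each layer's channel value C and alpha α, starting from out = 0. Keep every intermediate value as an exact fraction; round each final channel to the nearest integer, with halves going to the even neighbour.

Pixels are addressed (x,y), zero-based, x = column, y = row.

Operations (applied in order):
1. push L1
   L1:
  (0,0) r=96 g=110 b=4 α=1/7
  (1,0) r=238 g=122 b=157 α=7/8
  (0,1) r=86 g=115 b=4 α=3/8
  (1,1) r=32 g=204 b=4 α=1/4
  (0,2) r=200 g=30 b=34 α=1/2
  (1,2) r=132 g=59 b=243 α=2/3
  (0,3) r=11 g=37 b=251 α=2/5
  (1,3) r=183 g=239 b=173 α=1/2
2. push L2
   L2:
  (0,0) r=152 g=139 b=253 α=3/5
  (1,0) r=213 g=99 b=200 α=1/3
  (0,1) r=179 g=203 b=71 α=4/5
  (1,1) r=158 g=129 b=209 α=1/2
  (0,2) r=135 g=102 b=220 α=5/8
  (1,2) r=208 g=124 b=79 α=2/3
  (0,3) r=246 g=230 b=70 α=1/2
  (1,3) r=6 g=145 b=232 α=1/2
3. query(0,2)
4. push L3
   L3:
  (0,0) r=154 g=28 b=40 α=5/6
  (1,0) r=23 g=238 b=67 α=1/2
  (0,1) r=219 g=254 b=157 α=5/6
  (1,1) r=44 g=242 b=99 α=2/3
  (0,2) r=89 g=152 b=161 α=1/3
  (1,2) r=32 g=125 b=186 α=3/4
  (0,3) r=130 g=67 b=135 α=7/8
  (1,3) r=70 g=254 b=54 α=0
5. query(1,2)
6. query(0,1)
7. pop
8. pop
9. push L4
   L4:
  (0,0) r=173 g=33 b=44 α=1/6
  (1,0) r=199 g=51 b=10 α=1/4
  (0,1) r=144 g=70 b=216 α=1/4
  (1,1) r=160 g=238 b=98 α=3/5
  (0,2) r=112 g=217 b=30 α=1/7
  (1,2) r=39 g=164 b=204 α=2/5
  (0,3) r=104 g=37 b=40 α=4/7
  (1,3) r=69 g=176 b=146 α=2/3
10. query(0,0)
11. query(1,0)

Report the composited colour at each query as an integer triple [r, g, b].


at x=0,y=2 over L1,L2:
after L1 α=1/2: [100, 15, 17]
after L2 α=5/8: [975/8, 555/8, 1151/8]
= [122, 69, 144]

at x=1,y=2 over L1,L2,L3:
+L1 (α=2/3) → [88, 118/3, 162]
+L2 (α=2/3) → [168, 862/9, 320/3]
+L3 (α=3/4) → [66, 4237/36, 997/6]
→ [66, 118, 166]

query (0,1) [L1,L2,L3] — begin 0,0,0
after L1 α=3/8: [129/4, 345/8, 3/2]
after L2 α=4/5: [2993/20, 6841/40, 571/10]
after L3 α=5/6: [24893/120, 57641/240, 2807/20]
= [207, 240, 140]

at x=0,y=0 over L1,L4:
L1 α=1/7: [96/7, 110/7, 4/7]
L4 α=1/6: [1691/42, 781/42, 164/21]
= [40, 19, 8]

query (1,0) [L1,L4] — begin 0,0,0
after L1 α=7/8: [833/4, 427/4, 1099/8]
after L4 α=1/4: [3295/16, 1485/16, 3377/32]
rounded: [206, 93, 106]


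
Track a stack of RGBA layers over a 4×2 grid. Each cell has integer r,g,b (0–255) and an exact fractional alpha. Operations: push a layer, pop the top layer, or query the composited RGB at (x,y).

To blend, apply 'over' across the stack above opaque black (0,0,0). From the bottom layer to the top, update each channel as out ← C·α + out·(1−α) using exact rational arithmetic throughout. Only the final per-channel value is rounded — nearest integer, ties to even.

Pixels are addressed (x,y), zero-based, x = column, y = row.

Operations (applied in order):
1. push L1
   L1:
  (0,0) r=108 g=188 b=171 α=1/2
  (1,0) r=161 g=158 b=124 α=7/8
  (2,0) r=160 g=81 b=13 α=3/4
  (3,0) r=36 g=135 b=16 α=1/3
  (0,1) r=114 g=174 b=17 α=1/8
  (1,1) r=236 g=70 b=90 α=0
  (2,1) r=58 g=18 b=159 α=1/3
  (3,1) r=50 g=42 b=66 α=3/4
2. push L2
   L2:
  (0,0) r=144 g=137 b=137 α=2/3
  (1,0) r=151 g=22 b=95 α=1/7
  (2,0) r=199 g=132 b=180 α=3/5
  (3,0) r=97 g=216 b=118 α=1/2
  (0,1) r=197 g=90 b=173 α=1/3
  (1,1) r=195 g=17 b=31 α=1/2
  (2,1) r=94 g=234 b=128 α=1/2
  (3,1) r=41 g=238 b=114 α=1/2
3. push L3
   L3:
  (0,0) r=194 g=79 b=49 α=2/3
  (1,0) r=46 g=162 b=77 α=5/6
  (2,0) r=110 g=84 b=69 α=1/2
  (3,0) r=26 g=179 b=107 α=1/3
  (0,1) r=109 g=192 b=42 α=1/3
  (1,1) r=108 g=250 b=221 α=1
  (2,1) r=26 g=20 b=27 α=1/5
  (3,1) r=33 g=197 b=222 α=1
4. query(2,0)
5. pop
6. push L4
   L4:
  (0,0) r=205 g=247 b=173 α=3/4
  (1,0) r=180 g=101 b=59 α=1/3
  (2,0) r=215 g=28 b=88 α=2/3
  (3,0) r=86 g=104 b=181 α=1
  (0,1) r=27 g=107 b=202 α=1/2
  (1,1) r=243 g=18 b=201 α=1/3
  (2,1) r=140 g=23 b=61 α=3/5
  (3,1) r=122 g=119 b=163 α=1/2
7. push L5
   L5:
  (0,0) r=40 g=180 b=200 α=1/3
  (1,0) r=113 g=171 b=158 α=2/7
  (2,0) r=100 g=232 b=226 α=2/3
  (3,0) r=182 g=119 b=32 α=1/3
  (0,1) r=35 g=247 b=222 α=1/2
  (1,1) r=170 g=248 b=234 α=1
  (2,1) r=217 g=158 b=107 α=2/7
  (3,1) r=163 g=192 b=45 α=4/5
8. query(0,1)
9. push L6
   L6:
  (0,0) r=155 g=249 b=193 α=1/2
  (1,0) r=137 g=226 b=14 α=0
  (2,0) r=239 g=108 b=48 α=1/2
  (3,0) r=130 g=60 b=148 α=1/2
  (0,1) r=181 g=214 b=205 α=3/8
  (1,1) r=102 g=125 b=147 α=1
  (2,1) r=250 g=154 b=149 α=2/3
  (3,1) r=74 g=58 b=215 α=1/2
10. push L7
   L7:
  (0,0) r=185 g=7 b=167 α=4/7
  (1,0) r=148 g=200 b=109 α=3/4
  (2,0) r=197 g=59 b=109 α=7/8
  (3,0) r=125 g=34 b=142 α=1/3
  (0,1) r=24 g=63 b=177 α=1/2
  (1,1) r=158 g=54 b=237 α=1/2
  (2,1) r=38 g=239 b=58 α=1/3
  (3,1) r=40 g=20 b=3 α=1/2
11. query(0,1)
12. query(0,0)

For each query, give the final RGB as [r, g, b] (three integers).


(2,0) stack=L1,L2,L3; from [0,0,0]:
+L1 (α=3/4) → [120, 243/4, 39/4]
+L2 (α=3/5) → [837/5, 207/2, 1119/10]
+L3 (α=1/2) → [1387/10, 375/4, 1809/20]
→ [139, 94, 90]

at x=0,y=1 over L1,L2,L4,L5:
+L1 (α=1/8) → [57/4, 87/4, 17/8]
+L2 (α=1/3) → [451/6, 89/2, 709/12]
+L4 (α=1/2) → [613/12, 303/4, 3133/24]
+L5 (α=1/2) → [1033/24, 1291/8, 8461/48]
→ [43, 161, 176]

(0,1) stack=L1,L2,L4,L5,L6,L7; from [0,0,0]:
+L1 (α=1/8) → [57/4, 87/4, 17/8]
+L2 (α=1/3) → [451/6, 89/2, 709/12]
+L4 (α=1/2) → [613/12, 303/4, 3133/24]
+L5 (α=1/2) → [1033/24, 1291/8, 8461/48]
+L6 (α=3/8) → [18197/192, 11591/64, 71825/384]
+L7 (α=1/2) → [22805/384, 15623/128, 139793/768]
→ [59, 122, 182]

query (0,0) [L1,L2,L4,L5,L6,L7] — begin 0,0,0
after L1 α=1/2: [54, 94, 171/2]
after L2 α=2/3: [114, 368/3, 719/6]
after L4 α=3/4: [729/4, 2591/12, 3833/24]
after L5 α=1/3: [809/6, 3671/18, 6233/36]
after L6 α=1/2: [1739/12, 8153/36, 13181/72]
after L7 α=4/7: [4699/28, 8489/84, 29213/168]
→ [168, 101, 174]
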